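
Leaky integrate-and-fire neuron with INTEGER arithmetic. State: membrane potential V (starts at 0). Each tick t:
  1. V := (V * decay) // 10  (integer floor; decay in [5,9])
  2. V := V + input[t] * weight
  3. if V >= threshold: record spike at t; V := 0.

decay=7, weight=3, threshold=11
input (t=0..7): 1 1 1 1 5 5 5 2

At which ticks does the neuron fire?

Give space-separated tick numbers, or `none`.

Answer: 4 5 6

Derivation:
t=0: input=1 -> V=3
t=1: input=1 -> V=5
t=2: input=1 -> V=6
t=3: input=1 -> V=7
t=4: input=5 -> V=0 FIRE
t=5: input=5 -> V=0 FIRE
t=6: input=5 -> V=0 FIRE
t=7: input=2 -> V=6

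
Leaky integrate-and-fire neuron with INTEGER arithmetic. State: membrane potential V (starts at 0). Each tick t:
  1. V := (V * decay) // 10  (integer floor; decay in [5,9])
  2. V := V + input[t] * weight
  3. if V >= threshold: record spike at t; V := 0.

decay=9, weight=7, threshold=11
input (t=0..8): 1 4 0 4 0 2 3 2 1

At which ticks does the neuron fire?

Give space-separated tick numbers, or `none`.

t=0: input=1 -> V=7
t=1: input=4 -> V=0 FIRE
t=2: input=0 -> V=0
t=3: input=4 -> V=0 FIRE
t=4: input=0 -> V=0
t=5: input=2 -> V=0 FIRE
t=6: input=3 -> V=0 FIRE
t=7: input=2 -> V=0 FIRE
t=8: input=1 -> V=7

Answer: 1 3 5 6 7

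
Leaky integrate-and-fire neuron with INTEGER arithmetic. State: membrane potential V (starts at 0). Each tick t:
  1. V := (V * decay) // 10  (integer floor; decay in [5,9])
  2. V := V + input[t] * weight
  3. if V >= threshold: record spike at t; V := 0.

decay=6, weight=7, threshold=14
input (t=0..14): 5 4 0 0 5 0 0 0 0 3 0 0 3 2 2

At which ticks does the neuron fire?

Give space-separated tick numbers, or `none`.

Answer: 0 1 4 9 12 13 14

Derivation:
t=0: input=5 -> V=0 FIRE
t=1: input=4 -> V=0 FIRE
t=2: input=0 -> V=0
t=3: input=0 -> V=0
t=4: input=5 -> V=0 FIRE
t=5: input=0 -> V=0
t=6: input=0 -> V=0
t=7: input=0 -> V=0
t=8: input=0 -> V=0
t=9: input=3 -> V=0 FIRE
t=10: input=0 -> V=0
t=11: input=0 -> V=0
t=12: input=3 -> V=0 FIRE
t=13: input=2 -> V=0 FIRE
t=14: input=2 -> V=0 FIRE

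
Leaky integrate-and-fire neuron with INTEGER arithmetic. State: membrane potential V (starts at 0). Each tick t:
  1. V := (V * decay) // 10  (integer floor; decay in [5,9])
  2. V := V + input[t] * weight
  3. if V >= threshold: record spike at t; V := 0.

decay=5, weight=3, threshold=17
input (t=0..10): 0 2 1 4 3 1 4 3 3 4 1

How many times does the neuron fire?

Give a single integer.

Answer: 2

Derivation:
t=0: input=0 -> V=0
t=1: input=2 -> V=6
t=2: input=1 -> V=6
t=3: input=4 -> V=15
t=4: input=3 -> V=16
t=5: input=1 -> V=11
t=6: input=4 -> V=0 FIRE
t=7: input=3 -> V=9
t=8: input=3 -> V=13
t=9: input=4 -> V=0 FIRE
t=10: input=1 -> V=3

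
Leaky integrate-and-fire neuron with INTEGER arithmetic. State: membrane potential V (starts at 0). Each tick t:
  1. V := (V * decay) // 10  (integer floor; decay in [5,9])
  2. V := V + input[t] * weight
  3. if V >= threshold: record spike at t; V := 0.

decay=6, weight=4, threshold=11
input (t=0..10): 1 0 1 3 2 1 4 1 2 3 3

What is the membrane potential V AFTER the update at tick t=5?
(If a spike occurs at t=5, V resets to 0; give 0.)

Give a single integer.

Answer: 8

Derivation:
t=0: input=1 -> V=4
t=1: input=0 -> V=2
t=2: input=1 -> V=5
t=3: input=3 -> V=0 FIRE
t=4: input=2 -> V=8
t=5: input=1 -> V=8
t=6: input=4 -> V=0 FIRE
t=7: input=1 -> V=4
t=8: input=2 -> V=10
t=9: input=3 -> V=0 FIRE
t=10: input=3 -> V=0 FIRE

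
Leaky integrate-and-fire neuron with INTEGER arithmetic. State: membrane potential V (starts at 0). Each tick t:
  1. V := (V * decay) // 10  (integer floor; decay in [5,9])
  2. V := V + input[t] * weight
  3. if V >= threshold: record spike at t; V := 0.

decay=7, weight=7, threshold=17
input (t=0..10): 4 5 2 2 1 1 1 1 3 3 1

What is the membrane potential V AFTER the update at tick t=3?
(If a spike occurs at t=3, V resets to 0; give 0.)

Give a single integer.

Answer: 0

Derivation:
t=0: input=4 -> V=0 FIRE
t=1: input=5 -> V=0 FIRE
t=2: input=2 -> V=14
t=3: input=2 -> V=0 FIRE
t=4: input=1 -> V=7
t=5: input=1 -> V=11
t=6: input=1 -> V=14
t=7: input=1 -> V=16
t=8: input=3 -> V=0 FIRE
t=9: input=3 -> V=0 FIRE
t=10: input=1 -> V=7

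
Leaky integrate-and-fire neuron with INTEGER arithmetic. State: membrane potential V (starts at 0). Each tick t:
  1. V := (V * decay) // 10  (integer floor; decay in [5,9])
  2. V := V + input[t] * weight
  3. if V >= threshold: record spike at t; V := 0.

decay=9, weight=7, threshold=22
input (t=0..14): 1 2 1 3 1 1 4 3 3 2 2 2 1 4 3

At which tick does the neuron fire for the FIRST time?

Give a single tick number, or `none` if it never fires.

Answer: 2

Derivation:
t=0: input=1 -> V=7
t=1: input=2 -> V=20
t=2: input=1 -> V=0 FIRE
t=3: input=3 -> V=21
t=4: input=1 -> V=0 FIRE
t=5: input=1 -> V=7
t=6: input=4 -> V=0 FIRE
t=7: input=3 -> V=21
t=8: input=3 -> V=0 FIRE
t=9: input=2 -> V=14
t=10: input=2 -> V=0 FIRE
t=11: input=2 -> V=14
t=12: input=1 -> V=19
t=13: input=4 -> V=0 FIRE
t=14: input=3 -> V=21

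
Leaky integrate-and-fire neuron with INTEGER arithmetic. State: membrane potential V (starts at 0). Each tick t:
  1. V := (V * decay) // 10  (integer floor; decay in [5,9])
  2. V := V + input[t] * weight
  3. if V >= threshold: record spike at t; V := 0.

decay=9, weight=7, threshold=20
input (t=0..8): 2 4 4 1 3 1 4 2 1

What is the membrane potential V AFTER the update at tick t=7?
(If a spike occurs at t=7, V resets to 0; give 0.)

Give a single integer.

t=0: input=2 -> V=14
t=1: input=4 -> V=0 FIRE
t=2: input=4 -> V=0 FIRE
t=3: input=1 -> V=7
t=4: input=3 -> V=0 FIRE
t=5: input=1 -> V=7
t=6: input=4 -> V=0 FIRE
t=7: input=2 -> V=14
t=8: input=1 -> V=19

Answer: 14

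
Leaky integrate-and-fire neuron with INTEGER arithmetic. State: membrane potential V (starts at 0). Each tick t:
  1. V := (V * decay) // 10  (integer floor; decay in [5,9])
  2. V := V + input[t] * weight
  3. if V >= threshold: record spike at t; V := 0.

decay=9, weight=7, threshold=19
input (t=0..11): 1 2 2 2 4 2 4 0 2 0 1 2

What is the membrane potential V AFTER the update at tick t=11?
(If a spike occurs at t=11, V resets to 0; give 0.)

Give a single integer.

Answer: 0

Derivation:
t=0: input=1 -> V=7
t=1: input=2 -> V=0 FIRE
t=2: input=2 -> V=14
t=3: input=2 -> V=0 FIRE
t=4: input=4 -> V=0 FIRE
t=5: input=2 -> V=14
t=6: input=4 -> V=0 FIRE
t=7: input=0 -> V=0
t=8: input=2 -> V=14
t=9: input=0 -> V=12
t=10: input=1 -> V=17
t=11: input=2 -> V=0 FIRE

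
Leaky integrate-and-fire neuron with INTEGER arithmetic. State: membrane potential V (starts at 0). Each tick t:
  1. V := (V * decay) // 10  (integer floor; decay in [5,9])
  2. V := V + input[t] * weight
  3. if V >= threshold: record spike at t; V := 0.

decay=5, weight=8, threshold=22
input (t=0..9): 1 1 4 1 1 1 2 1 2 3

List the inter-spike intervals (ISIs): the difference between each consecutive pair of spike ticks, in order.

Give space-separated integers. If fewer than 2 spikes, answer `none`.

t=0: input=1 -> V=8
t=1: input=1 -> V=12
t=2: input=4 -> V=0 FIRE
t=3: input=1 -> V=8
t=4: input=1 -> V=12
t=5: input=1 -> V=14
t=6: input=2 -> V=0 FIRE
t=7: input=1 -> V=8
t=8: input=2 -> V=20
t=9: input=3 -> V=0 FIRE

Answer: 4 3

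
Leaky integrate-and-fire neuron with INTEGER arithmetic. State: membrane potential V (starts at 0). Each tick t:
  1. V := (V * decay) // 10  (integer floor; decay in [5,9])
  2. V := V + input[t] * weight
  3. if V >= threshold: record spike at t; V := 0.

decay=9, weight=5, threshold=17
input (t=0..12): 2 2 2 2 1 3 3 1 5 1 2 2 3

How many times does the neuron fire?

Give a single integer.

t=0: input=2 -> V=10
t=1: input=2 -> V=0 FIRE
t=2: input=2 -> V=10
t=3: input=2 -> V=0 FIRE
t=4: input=1 -> V=5
t=5: input=3 -> V=0 FIRE
t=6: input=3 -> V=15
t=7: input=1 -> V=0 FIRE
t=8: input=5 -> V=0 FIRE
t=9: input=1 -> V=5
t=10: input=2 -> V=14
t=11: input=2 -> V=0 FIRE
t=12: input=3 -> V=15

Answer: 6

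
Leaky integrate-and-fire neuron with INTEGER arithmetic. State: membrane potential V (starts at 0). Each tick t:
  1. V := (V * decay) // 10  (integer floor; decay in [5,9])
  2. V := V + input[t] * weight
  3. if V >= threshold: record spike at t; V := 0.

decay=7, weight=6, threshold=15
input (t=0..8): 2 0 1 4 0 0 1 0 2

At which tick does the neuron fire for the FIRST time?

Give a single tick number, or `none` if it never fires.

t=0: input=2 -> V=12
t=1: input=0 -> V=8
t=2: input=1 -> V=11
t=3: input=4 -> V=0 FIRE
t=4: input=0 -> V=0
t=5: input=0 -> V=0
t=6: input=1 -> V=6
t=7: input=0 -> V=4
t=8: input=2 -> V=14

Answer: 3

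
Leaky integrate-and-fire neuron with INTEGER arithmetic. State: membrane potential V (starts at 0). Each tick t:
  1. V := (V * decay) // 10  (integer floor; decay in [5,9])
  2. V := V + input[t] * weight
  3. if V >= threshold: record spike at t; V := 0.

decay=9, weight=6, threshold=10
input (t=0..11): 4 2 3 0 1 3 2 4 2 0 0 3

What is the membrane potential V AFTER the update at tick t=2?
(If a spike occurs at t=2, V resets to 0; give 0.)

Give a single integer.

Answer: 0

Derivation:
t=0: input=4 -> V=0 FIRE
t=1: input=2 -> V=0 FIRE
t=2: input=3 -> V=0 FIRE
t=3: input=0 -> V=0
t=4: input=1 -> V=6
t=5: input=3 -> V=0 FIRE
t=6: input=2 -> V=0 FIRE
t=7: input=4 -> V=0 FIRE
t=8: input=2 -> V=0 FIRE
t=9: input=0 -> V=0
t=10: input=0 -> V=0
t=11: input=3 -> V=0 FIRE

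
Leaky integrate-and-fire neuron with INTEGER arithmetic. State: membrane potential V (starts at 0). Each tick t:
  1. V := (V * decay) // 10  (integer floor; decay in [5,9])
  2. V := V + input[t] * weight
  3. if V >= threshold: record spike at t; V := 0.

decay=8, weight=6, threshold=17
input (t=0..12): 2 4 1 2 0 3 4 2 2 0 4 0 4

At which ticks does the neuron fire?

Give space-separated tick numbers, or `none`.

t=0: input=2 -> V=12
t=1: input=4 -> V=0 FIRE
t=2: input=1 -> V=6
t=3: input=2 -> V=16
t=4: input=0 -> V=12
t=5: input=3 -> V=0 FIRE
t=6: input=4 -> V=0 FIRE
t=7: input=2 -> V=12
t=8: input=2 -> V=0 FIRE
t=9: input=0 -> V=0
t=10: input=4 -> V=0 FIRE
t=11: input=0 -> V=0
t=12: input=4 -> V=0 FIRE

Answer: 1 5 6 8 10 12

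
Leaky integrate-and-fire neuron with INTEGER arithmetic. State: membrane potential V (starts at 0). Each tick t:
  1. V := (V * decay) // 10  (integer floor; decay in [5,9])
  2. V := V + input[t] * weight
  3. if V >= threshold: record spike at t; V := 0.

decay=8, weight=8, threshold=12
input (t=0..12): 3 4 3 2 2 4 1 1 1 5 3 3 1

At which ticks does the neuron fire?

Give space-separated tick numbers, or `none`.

t=0: input=3 -> V=0 FIRE
t=1: input=4 -> V=0 FIRE
t=2: input=3 -> V=0 FIRE
t=3: input=2 -> V=0 FIRE
t=4: input=2 -> V=0 FIRE
t=5: input=4 -> V=0 FIRE
t=6: input=1 -> V=8
t=7: input=1 -> V=0 FIRE
t=8: input=1 -> V=8
t=9: input=5 -> V=0 FIRE
t=10: input=3 -> V=0 FIRE
t=11: input=3 -> V=0 FIRE
t=12: input=1 -> V=8

Answer: 0 1 2 3 4 5 7 9 10 11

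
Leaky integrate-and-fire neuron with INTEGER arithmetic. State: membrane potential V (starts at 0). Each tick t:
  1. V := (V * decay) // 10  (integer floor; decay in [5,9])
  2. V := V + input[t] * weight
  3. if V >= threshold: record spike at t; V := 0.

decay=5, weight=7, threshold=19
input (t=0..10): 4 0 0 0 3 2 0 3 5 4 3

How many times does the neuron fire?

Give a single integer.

t=0: input=4 -> V=0 FIRE
t=1: input=0 -> V=0
t=2: input=0 -> V=0
t=3: input=0 -> V=0
t=4: input=3 -> V=0 FIRE
t=5: input=2 -> V=14
t=6: input=0 -> V=7
t=7: input=3 -> V=0 FIRE
t=8: input=5 -> V=0 FIRE
t=9: input=4 -> V=0 FIRE
t=10: input=3 -> V=0 FIRE

Answer: 6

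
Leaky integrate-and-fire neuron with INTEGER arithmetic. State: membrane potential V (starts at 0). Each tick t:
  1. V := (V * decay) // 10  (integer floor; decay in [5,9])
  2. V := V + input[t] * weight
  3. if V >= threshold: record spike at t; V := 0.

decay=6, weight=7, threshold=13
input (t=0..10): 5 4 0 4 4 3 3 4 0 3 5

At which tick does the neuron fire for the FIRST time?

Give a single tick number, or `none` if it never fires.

Answer: 0

Derivation:
t=0: input=5 -> V=0 FIRE
t=1: input=4 -> V=0 FIRE
t=2: input=0 -> V=0
t=3: input=4 -> V=0 FIRE
t=4: input=4 -> V=0 FIRE
t=5: input=3 -> V=0 FIRE
t=6: input=3 -> V=0 FIRE
t=7: input=4 -> V=0 FIRE
t=8: input=0 -> V=0
t=9: input=3 -> V=0 FIRE
t=10: input=5 -> V=0 FIRE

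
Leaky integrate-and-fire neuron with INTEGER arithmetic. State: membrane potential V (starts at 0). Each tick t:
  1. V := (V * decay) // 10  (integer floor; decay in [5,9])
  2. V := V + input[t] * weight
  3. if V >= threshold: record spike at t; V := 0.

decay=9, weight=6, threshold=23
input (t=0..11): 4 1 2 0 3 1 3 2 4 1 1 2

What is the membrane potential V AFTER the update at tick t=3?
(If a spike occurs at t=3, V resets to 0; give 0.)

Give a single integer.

t=0: input=4 -> V=0 FIRE
t=1: input=1 -> V=6
t=2: input=2 -> V=17
t=3: input=0 -> V=15
t=4: input=3 -> V=0 FIRE
t=5: input=1 -> V=6
t=6: input=3 -> V=0 FIRE
t=7: input=2 -> V=12
t=8: input=4 -> V=0 FIRE
t=9: input=1 -> V=6
t=10: input=1 -> V=11
t=11: input=2 -> V=21

Answer: 15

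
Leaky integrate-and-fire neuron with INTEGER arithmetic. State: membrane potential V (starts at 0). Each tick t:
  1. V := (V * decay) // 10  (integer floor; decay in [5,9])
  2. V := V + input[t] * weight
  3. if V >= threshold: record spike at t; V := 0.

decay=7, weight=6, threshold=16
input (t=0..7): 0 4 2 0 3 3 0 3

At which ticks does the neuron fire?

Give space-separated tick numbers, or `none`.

Answer: 1 4 5 7

Derivation:
t=0: input=0 -> V=0
t=1: input=4 -> V=0 FIRE
t=2: input=2 -> V=12
t=3: input=0 -> V=8
t=4: input=3 -> V=0 FIRE
t=5: input=3 -> V=0 FIRE
t=6: input=0 -> V=0
t=7: input=3 -> V=0 FIRE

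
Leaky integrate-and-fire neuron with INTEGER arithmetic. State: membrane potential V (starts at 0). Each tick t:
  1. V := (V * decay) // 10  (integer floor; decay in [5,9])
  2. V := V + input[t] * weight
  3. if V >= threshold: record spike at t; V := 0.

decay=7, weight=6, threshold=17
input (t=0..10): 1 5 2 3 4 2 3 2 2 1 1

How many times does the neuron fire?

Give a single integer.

t=0: input=1 -> V=6
t=1: input=5 -> V=0 FIRE
t=2: input=2 -> V=12
t=3: input=3 -> V=0 FIRE
t=4: input=4 -> V=0 FIRE
t=5: input=2 -> V=12
t=6: input=3 -> V=0 FIRE
t=7: input=2 -> V=12
t=8: input=2 -> V=0 FIRE
t=9: input=1 -> V=6
t=10: input=1 -> V=10

Answer: 5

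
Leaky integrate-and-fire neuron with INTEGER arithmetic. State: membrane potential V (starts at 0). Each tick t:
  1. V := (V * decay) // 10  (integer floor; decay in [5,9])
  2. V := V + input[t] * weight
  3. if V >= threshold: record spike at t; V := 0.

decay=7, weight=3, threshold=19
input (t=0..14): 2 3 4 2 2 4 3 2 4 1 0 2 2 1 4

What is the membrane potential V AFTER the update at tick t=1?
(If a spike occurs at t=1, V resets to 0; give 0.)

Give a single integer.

t=0: input=2 -> V=6
t=1: input=3 -> V=13
t=2: input=4 -> V=0 FIRE
t=3: input=2 -> V=6
t=4: input=2 -> V=10
t=5: input=4 -> V=0 FIRE
t=6: input=3 -> V=9
t=7: input=2 -> V=12
t=8: input=4 -> V=0 FIRE
t=9: input=1 -> V=3
t=10: input=0 -> V=2
t=11: input=2 -> V=7
t=12: input=2 -> V=10
t=13: input=1 -> V=10
t=14: input=4 -> V=0 FIRE

Answer: 13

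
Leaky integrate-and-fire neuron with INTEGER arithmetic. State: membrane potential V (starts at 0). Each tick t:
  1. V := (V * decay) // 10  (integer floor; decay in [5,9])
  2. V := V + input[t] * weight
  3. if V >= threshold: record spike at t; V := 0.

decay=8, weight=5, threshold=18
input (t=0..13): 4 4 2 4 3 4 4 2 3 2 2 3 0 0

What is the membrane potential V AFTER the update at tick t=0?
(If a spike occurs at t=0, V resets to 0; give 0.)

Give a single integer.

Answer: 0

Derivation:
t=0: input=4 -> V=0 FIRE
t=1: input=4 -> V=0 FIRE
t=2: input=2 -> V=10
t=3: input=4 -> V=0 FIRE
t=4: input=3 -> V=15
t=5: input=4 -> V=0 FIRE
t=6: input=4 -> V=0 FIRE
t=7: input=2 -> V=10
t=8: input=3 -> V=0 FIRE
t=9: input=2 -> V=10
t=10: input=2 -> V=0 FIRE
t=11: input=3 -> V=15
t=12: input=0 -> V=12
t=13: input=0 -> V=9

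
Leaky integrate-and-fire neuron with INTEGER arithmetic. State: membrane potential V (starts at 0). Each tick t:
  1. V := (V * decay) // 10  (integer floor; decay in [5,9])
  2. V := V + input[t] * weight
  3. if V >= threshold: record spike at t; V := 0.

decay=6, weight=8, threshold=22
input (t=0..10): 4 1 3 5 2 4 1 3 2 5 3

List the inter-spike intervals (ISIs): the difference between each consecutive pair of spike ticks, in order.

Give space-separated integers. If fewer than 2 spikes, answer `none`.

Answer: 2 1 2 2 2 1

Derivation:
t=0: input=4 -> V=0 FIRE
t=1: input=1 -> V=8
t=2: input=3 -> V=0 FIRE
t=3: input=5 -> V=0 FIRE
t=4: input=2 -> V=16
t=5: input=4 -> V=0 FIRE
t=6: input=1 -> V=8
t=7: input=3 -> V=0 FIRE
t=8: input=2 -> V=16
t=9: input=5 -> V=0 FIRE
t=10: input=3 -> V=0 FIRE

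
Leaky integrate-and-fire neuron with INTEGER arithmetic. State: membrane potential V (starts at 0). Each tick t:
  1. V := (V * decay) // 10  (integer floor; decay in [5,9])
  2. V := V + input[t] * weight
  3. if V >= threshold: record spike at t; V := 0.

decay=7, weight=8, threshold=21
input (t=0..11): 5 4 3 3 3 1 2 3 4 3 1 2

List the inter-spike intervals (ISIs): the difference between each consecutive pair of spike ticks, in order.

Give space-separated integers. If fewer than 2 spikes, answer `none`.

Answer: 1 1 1 1 2 1 1 1 2

Derivation:
t=0: input=5 -> V=0 FIRE
t=1: input=4 -> V=0 FIRE
t=2: input=3 -> V=0 FIRE
t=3: input=3 -> V=0 FIRE
t=4: input=3 -> V=0 FIRE
t=5: input=1 -> V=8
t=6: input=2 -> V=0 FIRE
t=7: input=3 -> V=0 FIRE
t=8: input=4 -> V=0 FIRE
t=9: input=3 -> V=0 FIRE
t=10: input=1 -> V=8
t=11: input=2 -> V=0 FIRE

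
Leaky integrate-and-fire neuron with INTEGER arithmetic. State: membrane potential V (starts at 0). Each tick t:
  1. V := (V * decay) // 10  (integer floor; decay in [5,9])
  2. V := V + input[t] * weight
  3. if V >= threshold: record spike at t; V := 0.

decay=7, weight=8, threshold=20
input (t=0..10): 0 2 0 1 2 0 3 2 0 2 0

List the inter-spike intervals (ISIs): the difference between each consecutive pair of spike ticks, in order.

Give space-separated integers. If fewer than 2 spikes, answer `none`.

Answer: 2 3

Derivation:
t=0: input=0 -> V=0
t=1: input=2 -> V=16
t=2: input=0 -> V=11
t=3: input=1 -> V=15
t=4: input=2 -> V=0 FIRE
t=5: input=0 -> V=0
t=6: input=3 -> V=0 FIRE
t=7: input=2 -> V=16
t=8: input=0 -> V=11
t=9: input=2 -> V=0 FIRE
t=10: input=0 -> V=0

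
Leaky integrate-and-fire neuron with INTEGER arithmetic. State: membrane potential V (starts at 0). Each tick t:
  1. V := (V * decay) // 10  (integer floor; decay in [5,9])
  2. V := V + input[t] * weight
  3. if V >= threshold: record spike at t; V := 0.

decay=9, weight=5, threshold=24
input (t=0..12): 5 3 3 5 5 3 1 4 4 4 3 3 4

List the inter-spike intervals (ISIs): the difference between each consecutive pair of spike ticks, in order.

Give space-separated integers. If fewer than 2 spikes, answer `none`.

Answer: 2 1 1 3 2 2

Derivation:
t=0: input=5 -> V=0 FIRE
t=1: input=3 -> V=15
t=2: input=3 -> V=0 FIRE
t=3: input=5 -> V=0 FIRE
t=4: input=5 -> V=0 FIRE
t=5: input=3 -> V=15
t=6: input=1 -> V=18
t=7: input=4 -> V=0 FIRE
t=8: input=4 -> V=20
t=9: input=4 -> V=0 FIRE
t=10: input=3 -> V=15
t=11: input=3 -> V=0 FIRE
t=12: input=4 -> V=20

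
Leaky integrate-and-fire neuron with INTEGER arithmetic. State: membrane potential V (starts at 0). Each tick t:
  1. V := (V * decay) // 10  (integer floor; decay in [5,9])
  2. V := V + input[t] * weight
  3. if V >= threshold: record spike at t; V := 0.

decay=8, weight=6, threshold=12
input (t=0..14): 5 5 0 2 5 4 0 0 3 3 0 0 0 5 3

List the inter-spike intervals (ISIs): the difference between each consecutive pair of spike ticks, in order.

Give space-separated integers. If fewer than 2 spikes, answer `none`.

t=0: input=5 -> V=0 FIRE
t=1: input=5 -> V=0 FIRE
t=2: input=0 -> V=0
t=3: input=2 -> V=0 FIRE
t=4: input=5 -> V=0 FIRE
t=5: input=4 -> V=0 FIRE
t=6: input=0 -> V=0
t=7: input=0 -> V=0
t=8: input=3 -> V=0 FIRE
t=9: input=3 -> V=0 FIRE
t=10: input=0 -> V=0
t=11: input=0 -> V=0
t=12: input=0 -> V=0
t=13: input=5 -> V=0 FIRE
t=14: input=3 -> V=0 FIRE

Answer: 1 2 1 1 3 1 4 1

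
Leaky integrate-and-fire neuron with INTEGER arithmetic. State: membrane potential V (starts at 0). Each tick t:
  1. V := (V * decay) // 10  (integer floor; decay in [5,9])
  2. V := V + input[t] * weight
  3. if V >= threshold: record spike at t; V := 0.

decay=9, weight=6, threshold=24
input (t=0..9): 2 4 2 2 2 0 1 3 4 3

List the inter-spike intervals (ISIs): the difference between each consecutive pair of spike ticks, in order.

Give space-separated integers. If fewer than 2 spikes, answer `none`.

t=0: input=2 -> V=12
t=1: input=4 -> V=0 FIRE
t=2: input=2 -> V=12
t=3: input=2 -> V=22
t=4: input=2 -> V=0 FIRE
t=5: input=0 -> V=0
t=6: input=1 -> V=6
t=7: input=3 -> V=23
t=8: input=4 -> V=0 FIRE
t=9: input=3 -> V=18

Answer: 3 4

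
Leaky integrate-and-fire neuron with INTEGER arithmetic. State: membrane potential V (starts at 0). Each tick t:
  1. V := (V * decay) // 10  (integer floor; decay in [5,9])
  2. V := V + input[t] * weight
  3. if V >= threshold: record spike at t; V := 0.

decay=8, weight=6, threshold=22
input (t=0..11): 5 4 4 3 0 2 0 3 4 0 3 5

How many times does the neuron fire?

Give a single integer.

Answer: 6

Derivation:
t=0: input=5 -> V=0 FIRE
t=1: input=4 -> V=0 FIRE
t=2: input=4 -> V=0 FIRE
t=3: input=3 -> V=18
t=4: input=0 -> V=14
t=5: input=2 -> V=0 FIRE
t=6: input=0 -> V=0
t=7: input=3 -> V=18
t=8: input=4 -> V=0 FIRE
t=9: input=0 -> V=0
t=10: input=3 -> V=18
t=11: input=5 -> V=0 FIRE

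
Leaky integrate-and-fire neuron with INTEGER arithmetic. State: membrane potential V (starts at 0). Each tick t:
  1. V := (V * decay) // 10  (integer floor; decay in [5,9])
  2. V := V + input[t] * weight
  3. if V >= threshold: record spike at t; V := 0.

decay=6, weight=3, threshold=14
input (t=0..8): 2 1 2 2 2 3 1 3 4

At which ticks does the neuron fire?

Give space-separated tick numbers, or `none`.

Answer: 5 8

Derivation:
t=0: input=2 -> V=6
t=1: input=1 -> V=6
t=2: input=2 -> V=9
t=3: input=2 -> V=11
t=4: input=2 -> V=12
t=5: input=3 -> V=0 FIRE
t=6: input=1 -> V=3
t=7: input=3 -> V=10
t=8: input=4 -> V=0 FIRE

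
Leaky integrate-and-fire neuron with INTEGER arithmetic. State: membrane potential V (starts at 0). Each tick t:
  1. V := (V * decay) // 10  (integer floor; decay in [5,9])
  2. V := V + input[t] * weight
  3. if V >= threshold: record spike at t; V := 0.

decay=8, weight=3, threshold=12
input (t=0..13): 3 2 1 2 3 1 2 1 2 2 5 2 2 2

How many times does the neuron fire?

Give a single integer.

Answer: 5

Derivation:
t=0: input=3 -> V=9
t=1: input=2 -> V=0 FIRE
t=2: input=1 -> V=3
t=3: input=2 -> V=8
t=4: input=3 -> V=0 FIRE
t=5: input=1 -> V=3
t=6: input=2 -> V=8
t=7: input=1 -> V=9
t=8: input=2 -> V=0 FIRE
t=9: input=2 -> V=6
t=10: input=5 -> V=0 FIRE
t=11: input=2 -> V=6
t=12: input=2 -> V=10
t=13: input=2 -> V=0 FIRE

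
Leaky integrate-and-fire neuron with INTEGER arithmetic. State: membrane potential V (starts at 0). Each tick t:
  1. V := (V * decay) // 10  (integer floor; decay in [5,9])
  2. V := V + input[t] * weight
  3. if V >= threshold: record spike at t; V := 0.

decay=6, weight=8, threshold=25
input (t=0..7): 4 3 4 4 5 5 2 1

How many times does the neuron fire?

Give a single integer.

Answer: 5

Derivation:
t=0: input=4 -> V=0 FIRE
t=1: input=3 -> V=24
t=2: input=4 -> V=0 FIRE
t=3: input=4 -> V=0 FIRE
t=4: input=5 -> V=0 FIRE
t=5: input=5 -> V=0 FIRE
t=6: input=2 -> V=16
t=7: input=1 -> V=17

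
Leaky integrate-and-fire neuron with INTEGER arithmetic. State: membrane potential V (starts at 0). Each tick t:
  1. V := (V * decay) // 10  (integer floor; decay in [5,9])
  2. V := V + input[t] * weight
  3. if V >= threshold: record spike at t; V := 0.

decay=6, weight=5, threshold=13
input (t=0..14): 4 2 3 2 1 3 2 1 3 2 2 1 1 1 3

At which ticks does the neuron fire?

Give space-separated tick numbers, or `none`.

Answer: 0 2 5 8 10 14

Derivation:
t=0: input=4 -> V=0 FIRE
t=1: input=2 -> V=10
t=2: input=3 -> V=0 FIRE
t=3: input=2 -> V=10
t=4: input=1 -> V=11
t=5: input=3 -> V=0 FIRE
t=6: input=2 -> V=10
t=7: input=1 -> V=11
t=8: input=3 -> V=0 FIRE
t=9: input=2 -> V=10
t=10: input=2 -> V=0 FIRE
t=11: input=1 -> V=5
t=12: input=1 -> V=8
t=13: input=1 -> V=9
t=14: input=3 -> V=0 FIRE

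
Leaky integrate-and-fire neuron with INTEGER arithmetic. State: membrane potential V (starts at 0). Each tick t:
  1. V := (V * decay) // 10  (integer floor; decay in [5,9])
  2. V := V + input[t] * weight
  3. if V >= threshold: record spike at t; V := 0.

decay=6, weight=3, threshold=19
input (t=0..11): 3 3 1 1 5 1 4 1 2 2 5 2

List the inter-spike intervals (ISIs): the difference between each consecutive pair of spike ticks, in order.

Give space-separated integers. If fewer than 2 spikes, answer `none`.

Answer: 6

Derivation:
t=0: input=3 -> V=9
t=1: input=3 -> V=14
t=2: input=1 -> V=11
t=3: input=1 -> V=9
t=4: input=5 -> V=0 FIRE
t=5: input=1 -> V=3
t=6: input=4 -> V=13
t=7: input=1 -> V=10
t=8: input=2 -> V=12
t=9: input=2 -> V=13
t=10: input=5 -> V=0 FIRE
t=11: input=2 -> V=6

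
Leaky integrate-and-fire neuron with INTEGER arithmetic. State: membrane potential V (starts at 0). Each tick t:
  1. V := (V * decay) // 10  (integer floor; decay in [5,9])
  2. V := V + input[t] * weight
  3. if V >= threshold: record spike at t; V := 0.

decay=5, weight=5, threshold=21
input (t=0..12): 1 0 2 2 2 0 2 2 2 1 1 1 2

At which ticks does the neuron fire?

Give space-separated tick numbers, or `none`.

Answer: none

Derivation:
t=0: input=1 -> V=5
t=1: input=0 -> V=2
t=2: input=2 -> V=11
t=3: input=2 -> V=15
t=4: input=2 -> V=17
t=5: input=0 -> V=8
t=6: input=2 -> V=14
t=7: input=2 -> V=17
t=8: input=2 -> V=18
t=9: input=1 -> V=14
t=10: input=1 -> V=12
t=11: input=1 -> V=11
t=12: input=2 -> V=15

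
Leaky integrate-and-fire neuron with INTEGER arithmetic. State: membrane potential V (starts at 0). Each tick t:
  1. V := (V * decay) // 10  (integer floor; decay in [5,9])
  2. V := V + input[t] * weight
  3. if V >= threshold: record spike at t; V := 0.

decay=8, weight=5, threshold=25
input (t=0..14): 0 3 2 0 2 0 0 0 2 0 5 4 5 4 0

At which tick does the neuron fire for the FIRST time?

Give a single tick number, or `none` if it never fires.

Answer: 10

Derivation:
t=0: input=0 -> V=0
t=1: input=3 -> V=15
t=2: input=2 -> V=22
t=3: input=0 -> V=17
t=4: input=2 -> V=23
t=5: input=0 -> V=18
t=6: input=0 -> V=14
t=7: input=0 -> V=11
t=8: input=2 -> V=18
t=9: input=0 -> V=14
t=10: input=5 -> V=0 FIRE
t=11: input=4 -> V=20
t=12: input=5 -> V=0 FIRE
t=13: input=4 -> V=20
t=14: input=0 -> V=16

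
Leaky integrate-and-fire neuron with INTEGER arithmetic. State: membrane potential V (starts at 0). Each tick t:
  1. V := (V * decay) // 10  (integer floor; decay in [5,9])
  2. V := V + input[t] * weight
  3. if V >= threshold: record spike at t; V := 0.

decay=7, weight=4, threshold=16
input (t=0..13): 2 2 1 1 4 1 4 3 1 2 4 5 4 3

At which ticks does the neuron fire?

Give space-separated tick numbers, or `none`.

Answer: 4 6 9 10 11 12

Derivation:
t=0: input=2 -> V=8
t=1: input=2 -> V=13
t=2: input=1 -> V=13
t=3: input=1 -> V=13
t=4: input=4 -> V=0 FIRE
t=5: input=1 -> V=4
t=6: input=4 -> V=0 FIRE
t=7: input=3 -> V=12
t=8: input=1 -> V=12
t=9: input=2 -> V=0 FIRE
t=10: input=4 -> V=0 FIRE
t=11: input=5 -> V=0 FIRE
t=12: input=4 -> V=0 FIRE
t=13: input=3 -> V=12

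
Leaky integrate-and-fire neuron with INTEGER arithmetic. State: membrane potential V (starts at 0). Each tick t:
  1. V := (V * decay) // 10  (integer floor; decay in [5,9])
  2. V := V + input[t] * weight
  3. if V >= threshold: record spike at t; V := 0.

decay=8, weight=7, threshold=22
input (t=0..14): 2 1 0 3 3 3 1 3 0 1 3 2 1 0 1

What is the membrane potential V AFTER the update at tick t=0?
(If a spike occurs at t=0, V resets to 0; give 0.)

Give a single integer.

t=0: input=2 -> V=14
t=1: input=1 -> V=18
t=2: input=0 -> V=14
t=3: input=3 -> V=0 FIRE
t=4: input=3 -> V=21
t=5: input=3 -> V=0 FIRE
t=6: input=1 -> V=7
t=7: input=3 -> V=0 FIRE
t=8: input=0 -> V=0
t=9: input=1 -> V=7
t=10: input=3 -> V=0 FIRE
t=11: input=2 -> V=14
t=12: input=1 -> V=18
t=13: input=0 -> V=14
t=14: input=1 -> V=18

Answer: 14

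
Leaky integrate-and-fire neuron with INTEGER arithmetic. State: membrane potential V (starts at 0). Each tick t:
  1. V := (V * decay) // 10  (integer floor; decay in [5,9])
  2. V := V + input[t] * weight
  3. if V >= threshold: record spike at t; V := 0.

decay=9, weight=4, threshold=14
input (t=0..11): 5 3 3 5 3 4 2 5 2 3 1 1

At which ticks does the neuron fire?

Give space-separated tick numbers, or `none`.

t=0: input=5 -> V=0 FIRE
t=1: input=3 -> V=12
t=2: input=3 -> V=0 FIRE
t=3: input=5 -> V=0 FIRE
t=4: input=3 -> V=12
t=5: input=4 -> V=0 FIRE
t=6: input=2 -> V=8
t=7: input=5 -> V=0 FIRE
t=8: input=2 -> V=8
t=9: input=3 -> V=0 FIRE
t=10: input=1 -> V=4
t=11: input=1 -> V=7

Answer: 0 2 3 5 7 9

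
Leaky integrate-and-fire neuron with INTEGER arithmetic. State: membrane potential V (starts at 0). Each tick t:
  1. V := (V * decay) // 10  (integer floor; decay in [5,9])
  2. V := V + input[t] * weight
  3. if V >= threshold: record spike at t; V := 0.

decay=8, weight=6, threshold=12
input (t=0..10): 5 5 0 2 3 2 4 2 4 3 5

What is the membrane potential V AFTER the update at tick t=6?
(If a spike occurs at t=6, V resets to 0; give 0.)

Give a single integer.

Answer: 0

Derivation:
t=0: input=5 -> V=0 FIRE
t=1: input=5 -> V=0 FIRE
t=2: input=0 -> V=0
t=3: input=2 -> V=0 FIRE
t=4: input=3 -> V=0 FIRE
t=5: input=2 -> V=0 FIRE
t=6: input=4 -> V=0 FIRE
t=7: input=2 -> V=0 FIRE
t=8: input=4 -> V=0 FIRE
t=9: input=3 -> V=0 FIRE
t=10: input=5 -> V=0 FIRE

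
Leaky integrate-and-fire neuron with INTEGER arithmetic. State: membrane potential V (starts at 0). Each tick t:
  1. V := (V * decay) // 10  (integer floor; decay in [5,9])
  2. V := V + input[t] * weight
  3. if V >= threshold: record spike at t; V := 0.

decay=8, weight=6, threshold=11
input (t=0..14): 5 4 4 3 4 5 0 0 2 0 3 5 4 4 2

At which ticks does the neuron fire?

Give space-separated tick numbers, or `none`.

t=0: input=5 -> V=0 FIRE
t=1: input=4 -> V=0 FIRE
t=2: input=4 -> V=0 FIRE
t=3: input=3 -> V=0 FIRE
t=4: input=4 -> V=0 FIRE
t=5: input=5 -> V=0 FIRE
t=6: input=0 -> V=0
t=7: input=0 -> V=0
t=8: input=2 -> V=0 FIRE
t=9: input=0 -> V=0
t=10: input=3 -> V=0 FIRE
t=11: input=5 -> V=0 FIRE
t=12: input=4 -> V=0 FIRE
t=13: input=4 -> V=0 FIRE
t=14: input=2 -> V=0 FIRE

Answer: 0 1 2 3 4 5 8 10 11 12 13 14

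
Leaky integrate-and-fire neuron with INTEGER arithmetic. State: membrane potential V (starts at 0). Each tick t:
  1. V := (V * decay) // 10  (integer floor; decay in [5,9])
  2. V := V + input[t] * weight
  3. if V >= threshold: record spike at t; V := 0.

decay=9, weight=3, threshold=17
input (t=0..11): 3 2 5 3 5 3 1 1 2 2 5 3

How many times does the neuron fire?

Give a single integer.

t=0: input=3 -> V=9
t=1: input=2 -> V=14
t=2: input=5 -> V=0 FIRE
t=3: input=3 -> V=9
t=4: input=5 -> V=0 FIRE
t=5: input=3 -> V=9
t=6: input=1 -> V=11
t=7: input=1 -> V=12
t=8: input=2 -> V=16
t=9: input=2 -> V=0 FIRE
t=10: input=5 -> V=15
t=11: input=3 -> V=0 FIRE

Answer: 4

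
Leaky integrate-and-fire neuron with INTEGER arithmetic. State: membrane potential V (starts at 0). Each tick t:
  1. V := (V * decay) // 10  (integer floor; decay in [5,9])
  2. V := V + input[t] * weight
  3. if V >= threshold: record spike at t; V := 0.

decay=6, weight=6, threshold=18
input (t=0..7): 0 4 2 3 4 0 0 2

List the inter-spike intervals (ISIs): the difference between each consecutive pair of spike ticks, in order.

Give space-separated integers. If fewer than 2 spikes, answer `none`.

Answer: 2 1

Derivation:
t=0: input=0 -> V=0
t=1: input=4 -> V=0 FIRE
t=2: input=2 -> V=12
t=3: input=3 -> V=0 FIRE
t=4: input=4 -> V=0 FIRE
t=5: input=0 -> V=0
t=6: input=0 -> V=0
t=7: input=2 -> V=12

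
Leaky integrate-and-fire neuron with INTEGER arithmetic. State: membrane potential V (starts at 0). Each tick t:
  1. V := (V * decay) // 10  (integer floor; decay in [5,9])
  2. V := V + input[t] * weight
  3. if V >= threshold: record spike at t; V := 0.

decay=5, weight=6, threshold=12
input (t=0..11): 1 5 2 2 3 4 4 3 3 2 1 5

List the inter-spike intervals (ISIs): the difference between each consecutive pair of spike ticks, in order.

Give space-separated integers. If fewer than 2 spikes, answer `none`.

t=0: input=1 -> V=6
t=1: input=5 -> V=0 FIRE
t=2: input=2 -> V=0 FIRE
t=3: input=2 -> V=0 FIRE
t=4: input=3 -> V=0 FIRE
t=5: input=4 -> V=0 FIRE
t=6: input=4 -> V=0 FIRE
t=7: input=3 -> V=0 FIRE
t=8: input=3 -> V=0 FIRE
t=9: input=2 -> V=0 FIRE
t=10: input=1 -> V=6
t=11: input=5 -> V=0 FIRE

Answer: 1 1 1 1 1 1 1 1 2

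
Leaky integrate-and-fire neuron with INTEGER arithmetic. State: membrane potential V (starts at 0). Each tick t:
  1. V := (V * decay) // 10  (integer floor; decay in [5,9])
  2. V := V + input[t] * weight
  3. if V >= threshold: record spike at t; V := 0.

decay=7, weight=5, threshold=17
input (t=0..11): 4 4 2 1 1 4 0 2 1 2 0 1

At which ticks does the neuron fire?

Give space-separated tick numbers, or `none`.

Answer: 0 1 5 9

Derivation:
t=0: input=4 -> V=0 FIRE
t=1: input=4 -> V=0 FIRE
t=2: input=2 -> V=10
t=3: input=1 -> V=12
t=4: input=1 -> V=13
t=5: input=4 -> V=0 FIRE
t=6: input=0 -> V=0
t=7: input=2 -> V=10
t=8: input=1 -> V=12
t=9: input=2 -> V=0 FIRE
t=10: input=0 -> V=0
t=11: input=1 -> V=5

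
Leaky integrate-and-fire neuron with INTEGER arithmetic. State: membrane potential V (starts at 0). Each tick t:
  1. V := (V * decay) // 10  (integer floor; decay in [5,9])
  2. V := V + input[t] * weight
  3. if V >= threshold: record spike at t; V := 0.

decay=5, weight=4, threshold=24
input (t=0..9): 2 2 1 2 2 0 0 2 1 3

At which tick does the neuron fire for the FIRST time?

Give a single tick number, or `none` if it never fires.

Answer: none

Derivation:
t=0: input=2 -> V=8
t=1: input=2 -> V=12
t=2: input=1 -> V=10
t=3: input=2 -> V=13
t=4: input=2 -> V=14
t=5: input=0 -> V=7
t=6: input=0 -> V=3
t=7: input=2 -> V=9
t=8: input=1 -> V=8
t=9: input=3 -> V=16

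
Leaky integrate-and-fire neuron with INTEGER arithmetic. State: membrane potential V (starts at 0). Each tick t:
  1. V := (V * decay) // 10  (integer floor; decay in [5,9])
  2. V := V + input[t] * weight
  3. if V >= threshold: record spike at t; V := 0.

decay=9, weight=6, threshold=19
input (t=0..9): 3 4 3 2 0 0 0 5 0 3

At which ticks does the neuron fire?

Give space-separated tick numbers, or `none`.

Answer: 1 3 7

Derivation:
t=0: input=3 -> V=18
t=1: input=4 -> V=0 FIRE
t=2: input=3 -> V=18
t=3: input=2 -> V=0 FIRE
t=4: input=0 -> V=0
t=5: input=0 -> V=0
t=6: input=0 -> V=0
t=7: input=5 -> V=0 FIRE
t=8: input=0 -> V=0
t=9: input=3 -> V=18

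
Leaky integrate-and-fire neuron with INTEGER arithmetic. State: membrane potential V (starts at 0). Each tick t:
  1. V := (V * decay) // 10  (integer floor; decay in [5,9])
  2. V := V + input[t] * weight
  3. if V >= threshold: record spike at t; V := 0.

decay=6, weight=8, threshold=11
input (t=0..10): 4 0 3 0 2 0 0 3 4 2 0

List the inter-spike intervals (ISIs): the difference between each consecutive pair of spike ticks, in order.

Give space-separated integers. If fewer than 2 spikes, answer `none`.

t=0: input=4 -> V=0 FIRE
t=1: input=0 -> V=0
t=2: input=3 -> V=0 FIRE
t=3: input=0 -> V=0
t=4: input=2 -> V=0 FIRE
t=5: input=0 -> V=0
t=6: input=0 -> V=0
t=7: input=3 -> V=0 FIRE
t=8: input=4 -> V=0 FIRE
t=9: input=2 -> V=0 FIRE
t=10: input=0 -> V=0

Answer: 2 2 3 1 1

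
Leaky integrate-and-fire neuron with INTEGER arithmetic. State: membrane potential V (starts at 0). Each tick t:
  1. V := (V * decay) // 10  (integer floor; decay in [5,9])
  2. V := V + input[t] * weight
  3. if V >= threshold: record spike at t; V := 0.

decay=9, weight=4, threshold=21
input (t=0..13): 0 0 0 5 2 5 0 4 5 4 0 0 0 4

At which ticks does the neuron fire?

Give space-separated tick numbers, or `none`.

t=0: input=0 -> V=0
t=1: input=0 -> V=0
t=2: input=0 -> V=0
t=3: input=5 -> V=20
t=4: input=2 -> V=0 FIRE
t=5: input=5 -> V=20
t=6: input=0 -> V=18
t=7: input=4 -> V=0 FIRE
t=8: input=5 -> V=20
t=9: input=4 -> V=0 FIRE
t=10: input=0 -> V=0
t=11: input=0 -> V=0
t=12: input=0 -> V=0
t=13: input=4 -> V=16

Answer: 4 7 9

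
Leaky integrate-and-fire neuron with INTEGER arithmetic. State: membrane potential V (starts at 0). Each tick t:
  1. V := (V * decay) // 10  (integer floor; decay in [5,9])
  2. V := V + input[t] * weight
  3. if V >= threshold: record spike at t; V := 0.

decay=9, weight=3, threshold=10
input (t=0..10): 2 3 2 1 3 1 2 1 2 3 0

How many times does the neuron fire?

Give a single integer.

t=0: input=2 -> V=6
t=1: input=3 -> V=0 FIRE
t=2: input=2 -> V=6
t=3: input=1 -> V=8
t=4: input=3 -> V=0 FIRE
t=5: input=1 -> V=3
t=6: input=2 -> V=8
t=7: input=1 -> V=0 FIRE
t=8: input=2 -> V=6
t=9: input=3 -> V=0 FIRE
t=10: input=0 -> V=0

Answer: 4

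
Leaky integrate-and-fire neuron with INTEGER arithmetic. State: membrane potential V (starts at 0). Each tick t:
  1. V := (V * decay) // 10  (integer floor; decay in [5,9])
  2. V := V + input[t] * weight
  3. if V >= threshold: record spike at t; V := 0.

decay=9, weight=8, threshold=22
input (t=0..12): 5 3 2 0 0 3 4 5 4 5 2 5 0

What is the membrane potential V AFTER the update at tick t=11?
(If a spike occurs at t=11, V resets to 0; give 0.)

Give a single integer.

t=0: input=5 -> V=0 FIRE
t=1: input=3 -> V=0 FIRE
t=2: input=2 -> V=16
t=3: input=0 -> V=14
t=4: input=0 -> V=12
t=5: input=3 -> V=0 FIRE
t=6: input=4 -> V=0 FIRE
t=7: input=5 -> V=0 FIRE
t=8: input=4 -> V=0 FIRE
t=9: input=5 -> V=0 FIRE
t=10: input=2 -> V=16
t=11: input=5 -> V=0 FIRE
t=12: input=0 -> V=0

Answer: 0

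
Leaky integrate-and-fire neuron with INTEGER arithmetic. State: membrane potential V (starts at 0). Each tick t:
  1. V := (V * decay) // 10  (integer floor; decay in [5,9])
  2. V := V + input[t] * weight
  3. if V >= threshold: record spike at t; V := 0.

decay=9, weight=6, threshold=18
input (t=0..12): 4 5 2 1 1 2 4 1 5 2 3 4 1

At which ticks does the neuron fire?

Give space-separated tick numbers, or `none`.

Answer: 0 1 4 6 8 10 11

Derivation:
t=0: input=4 -> V=0 FIRE
t=1: input=5 -> V=0 FIRE
t=2: input=2 -> V=12
t=3: input=1 -> V=16
t=4: input=1 -> V=0 FIRE
t=5: input=2 -> V=12
t=6: input=4 -> V=0 FIRE
t=7: input=1 -> V=6
t=8: input=5 -> V=0 FIRE
t=9: input=2 -> V=12
t=10: input=3 -> V=0 FIRE
t=11: input=4 -> V=0 FIRE
t=12: input=1 -> V=6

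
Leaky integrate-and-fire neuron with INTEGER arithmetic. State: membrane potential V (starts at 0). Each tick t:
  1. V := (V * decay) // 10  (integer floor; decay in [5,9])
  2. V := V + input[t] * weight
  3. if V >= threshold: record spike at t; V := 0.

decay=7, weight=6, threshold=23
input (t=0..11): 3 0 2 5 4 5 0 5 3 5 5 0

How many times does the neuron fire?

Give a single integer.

t=0: input=3 -> V=18
t=1: input=0 -> V=12
t=2: input=2 -> V=20
t=3: input=5 -> V=0 FIRE
t=4: input=4 -> V=0 FIRE
t=5: input=5 -> V=0 FIRE
t=6: input=0 -> V=0
t=7: input=5 -> V=0 FIRE
t=8: input=3 -> V=18
t=9: input=5 -> V=0 FIRE
t=10: input=5 -> V=0 FIRE
t=11: input=0 -> V=0

Answer: 6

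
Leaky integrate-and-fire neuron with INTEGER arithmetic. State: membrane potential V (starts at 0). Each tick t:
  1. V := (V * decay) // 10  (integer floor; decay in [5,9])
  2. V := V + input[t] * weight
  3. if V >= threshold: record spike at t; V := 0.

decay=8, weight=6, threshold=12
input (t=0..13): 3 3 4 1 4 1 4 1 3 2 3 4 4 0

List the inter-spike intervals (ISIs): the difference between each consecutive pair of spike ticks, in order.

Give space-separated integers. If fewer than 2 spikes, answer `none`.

t=0: input=3 -> V=0 FIRE
t=1: input=3 -> V=0 FIRE
t=2: input=4 -> V=0 FIRE
t=3: input=1 -> V=6
t=4: input=4 -> V=0 FIRE
t=5: input=1 -> V=6
t=6: input=4 -> V=0 FIRE
t=7: input=1 -> V=6
t=8: input=3 -> V=0 FIRE
t=9: input=2 -> V=0 FIRE
t=10: input=3 -> V=0 FIRE
t=11: input=4 -> V=0 FIRE
t=12: input=4 -> V=0 FIRE
t=13: input=0 -> V=0

Answer: 1 1 2 2 2 1 1 1 1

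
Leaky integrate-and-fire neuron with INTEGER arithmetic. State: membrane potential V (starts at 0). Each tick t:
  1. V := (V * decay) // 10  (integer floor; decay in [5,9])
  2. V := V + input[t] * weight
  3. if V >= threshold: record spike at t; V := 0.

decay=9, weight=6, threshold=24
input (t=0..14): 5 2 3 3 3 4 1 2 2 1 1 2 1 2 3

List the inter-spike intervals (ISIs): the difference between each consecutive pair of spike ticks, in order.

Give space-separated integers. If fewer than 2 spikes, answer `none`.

t=0: input=5 -> V=0 FIRE
t=1: input=2 -> V=12
t=2: input=3 -> V=0 FIRE
t=3: input=3 -> V=18
t=4: input=3 -> V=0 FIRE
t=5: input=4 -> V=0 FIRE
t=6: input=1 -> V=6
t=7: input=2 -> V=17
t=8: input=2 -> V=0 FIRE
t=9: input=1 -> V=6
t=10: input=1 -> V=11
t=11: input=2 -> V=21
t=12: input=1 -> V=0 FIRE
t=13: input=2 -> V=12
t=14: input=3 -> V=0 FIRE

Answer: 2 2 1 3 4 2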